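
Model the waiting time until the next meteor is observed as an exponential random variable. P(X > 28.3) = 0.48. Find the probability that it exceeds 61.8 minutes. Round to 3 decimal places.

e^(−λ·28.3) = 0.48 ⇒ λ = −ln(0.48)/28.3 = 0.0259353.
P(X > 61.8) = e^(−0.0259353·61.8) = e^(−1.6028) ≈ 0.201.

0.201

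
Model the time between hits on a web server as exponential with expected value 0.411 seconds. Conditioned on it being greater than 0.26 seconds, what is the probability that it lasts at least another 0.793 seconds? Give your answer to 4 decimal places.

The rate is λ = 1/0.411 = 2.43309 per second.
P(X > s+t | X > s) = e^(−λ(s+t))/e^(−λs) = e^(−λt), independent of s = 0.26.
P(X > 0.793) = e^(−1.9294) ≈ 0.1452.

0.1452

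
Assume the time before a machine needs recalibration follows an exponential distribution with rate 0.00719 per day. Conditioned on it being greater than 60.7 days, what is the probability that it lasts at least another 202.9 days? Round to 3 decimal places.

0.233

The exponential is memoryless, so the remaining time is again Exp(λ): the condition X > 60.7 is irrelevant.
P(X > 202.9) = e^(−1.4589) ≈ 0.233.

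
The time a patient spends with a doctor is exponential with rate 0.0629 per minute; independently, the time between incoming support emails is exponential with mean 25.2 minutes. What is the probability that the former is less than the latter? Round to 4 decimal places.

0.6132

λ_1 = 0.0629, λ_2 = 1/25.2 = 0.0396825.
For independent exponentials, P(the former < the latter) = λ_1/(λ_1+λ_2) = 0.0629/0.102583 ≈ 0.6132.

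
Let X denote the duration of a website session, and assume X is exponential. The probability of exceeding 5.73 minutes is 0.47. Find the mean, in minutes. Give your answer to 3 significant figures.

7.59

e^(−λ·5.73) = 0.47 ⇒ λ = −ln(0.47)/5.73 = 0.131767.
Mean = 1/λ = 7.58918 minutes.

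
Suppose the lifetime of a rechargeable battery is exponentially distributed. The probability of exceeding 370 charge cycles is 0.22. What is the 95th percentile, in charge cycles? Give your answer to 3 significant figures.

732

e^(−λ·370) = 0.22 ⇒ λ = −ln(0.22)/370 = 0.00409224.
95th percentile: 1 − e^(−λt) = 0.95, t = −ln(0.05)/λ = 732.052 charge cycles.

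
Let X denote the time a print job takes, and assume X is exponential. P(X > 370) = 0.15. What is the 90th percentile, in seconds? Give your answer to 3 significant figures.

449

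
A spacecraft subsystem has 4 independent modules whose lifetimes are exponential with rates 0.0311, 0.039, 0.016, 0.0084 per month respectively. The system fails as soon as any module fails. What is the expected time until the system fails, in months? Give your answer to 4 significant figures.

10.58

The time to first failure is exponential with rate Σλ = 0.0311 + 0.039 + 0.016 + 0.0084 = 0.0945.
E[min] = 1/Σλ = 1/0.0945 = 10.582 months.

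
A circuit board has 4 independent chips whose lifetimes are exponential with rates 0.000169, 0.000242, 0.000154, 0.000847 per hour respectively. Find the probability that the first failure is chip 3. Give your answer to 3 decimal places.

0.109

The time to first failure is exponential with rate Σλ = 0.000169 + 0.000242 + 0.000154 + 0.000847 = 0.001412.
P(chip 3 first) = λ_3/Σλ = 0.000154/0.001412 ≈ 0.109.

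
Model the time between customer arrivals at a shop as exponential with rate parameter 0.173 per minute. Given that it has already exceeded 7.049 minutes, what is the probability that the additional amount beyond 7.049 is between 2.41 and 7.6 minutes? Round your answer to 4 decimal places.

0.3905

Memoryless: the residual past 7.049 is again Exp(λ).
P(2.41 < residual < 7.6) = e^(−λ·2.41) − e^(−λ·7.6) = 0.65907 − 0.26853 ≈ 0.3905.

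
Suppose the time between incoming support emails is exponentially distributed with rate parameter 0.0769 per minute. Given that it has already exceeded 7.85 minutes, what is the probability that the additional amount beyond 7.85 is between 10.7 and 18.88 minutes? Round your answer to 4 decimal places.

Memoryless: the residual past 7.85 is again Exp(λ).
P(10.7 < residual < 18.88) = e^(−λ·10.7) − e^(−λ·18.88) = 0.43919 − 0.23413 ≈ 0.2051.

0.2051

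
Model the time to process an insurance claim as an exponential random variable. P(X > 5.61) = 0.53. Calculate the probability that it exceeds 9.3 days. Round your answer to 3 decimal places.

0.349

e^(−λ·5.61) = 0.53 ⇒ λ = −ln(0.53)/5.61 = 0.113169.
P(X > 9.3) = e^(−0.113169·9.3) = e^(−1.0525) ≈ 0.349.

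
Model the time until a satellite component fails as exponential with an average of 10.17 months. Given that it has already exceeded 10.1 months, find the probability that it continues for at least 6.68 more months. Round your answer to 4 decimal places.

0.5185

The rate is λ = 1/10.17 = 0.0983284 per month.
By the memoryless property, P(X > 10.1+6.68 | X > 10.1) = P(X > 6.68).
P(X > 6.68) = e^(−0.65683) ≈ 0.5185.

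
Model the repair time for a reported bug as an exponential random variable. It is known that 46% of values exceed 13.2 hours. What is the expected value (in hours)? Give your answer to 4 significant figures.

17.00

e^(−λ·13.2) = 0.46 ⇒ λ = −ln(0.46)/13.2 = 0.0588279.
Mean = 1/λ = 16.9987 hours.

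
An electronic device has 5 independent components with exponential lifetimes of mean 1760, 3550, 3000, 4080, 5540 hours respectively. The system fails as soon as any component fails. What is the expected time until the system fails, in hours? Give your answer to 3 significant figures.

The first failure time is exponential with rate Σλ_i = 1/1760 + 1/3550 + 1/3000 + 1/4080 + 1/5540 = 0.00160881 per hour.
E[min] = 1/Σλ = 1/0.00160881 = 621.578 hours.

622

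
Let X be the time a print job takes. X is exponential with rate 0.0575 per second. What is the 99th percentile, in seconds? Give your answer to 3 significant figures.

Set 1 − e^(−λt) = 0.99, so t = −ln(0.01)/λ = 4.6052/0.0575 ≈ 80.0899 seconds.

80.1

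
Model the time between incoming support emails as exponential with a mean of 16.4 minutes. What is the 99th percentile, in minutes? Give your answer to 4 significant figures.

The rate is λ = 1/16.4 = 0.0609756 per minute.
Set 1 − e^(−λt) = 0.99, so t = −ln(0.01)/λ = 4.6052/0.0609756 ≈ 75.5248 minutes.

75.52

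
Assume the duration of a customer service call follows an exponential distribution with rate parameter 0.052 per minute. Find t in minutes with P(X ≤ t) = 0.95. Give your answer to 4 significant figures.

57.61

Set 1 − e^(−λt) = 0.95, so t = −ln(0.05)/λ = 2.9957/0.052 ≈ 57.6102 minutes.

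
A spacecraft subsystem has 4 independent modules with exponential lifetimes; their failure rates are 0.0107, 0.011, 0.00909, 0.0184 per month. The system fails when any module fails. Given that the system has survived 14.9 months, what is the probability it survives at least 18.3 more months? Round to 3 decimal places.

0.406

Time to first failure ~ Exp(Σλ) with Σλ = 0.04919.
By memorylessness, P(T > 14.9+18.3 | T > 14.9) = P(T > 18.3) = e^(−0.04919·18.3) ≈ 0.406.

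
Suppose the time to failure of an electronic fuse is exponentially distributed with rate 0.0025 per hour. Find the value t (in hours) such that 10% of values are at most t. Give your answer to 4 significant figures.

Set 1 − e^(−λt) = 0.1, so t = −ln(0.9)/λ = 0.10536/0.0025 ≈ 42.1442 hours.

42.14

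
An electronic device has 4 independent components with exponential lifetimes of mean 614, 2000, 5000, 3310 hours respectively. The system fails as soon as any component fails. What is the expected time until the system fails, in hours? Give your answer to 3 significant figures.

380

The first failure time is exponential with rate Σλ_i = 1/614 + 1/2000 + 1/5000 + 1/3310 = 0.00263078 per hour.
E[min] = 1/Σλ = 1/0.00263078 = 380.116 hours.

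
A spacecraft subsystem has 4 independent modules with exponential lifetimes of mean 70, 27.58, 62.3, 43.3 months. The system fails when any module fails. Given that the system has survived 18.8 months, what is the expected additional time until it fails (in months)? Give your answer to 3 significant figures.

11.1

First-failure rate Σλ = 1/70 + 1/27.58 + 1/62.3 + 1/43.3 = 0.0896899.
By memorylessness the expected residual is 1/Σλ = 11.1495 months, regardless of the 18.8 already elapsed.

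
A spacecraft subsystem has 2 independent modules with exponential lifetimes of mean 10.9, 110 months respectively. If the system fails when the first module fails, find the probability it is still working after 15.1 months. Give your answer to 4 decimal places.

0.2181

The first failure time is exponential with rate Σλ_i = 1/10.9 + 1/110 = 0.100834 per month.
P(min > 15.1) = e^(−0.100834·15.1) = e^(−1.5226) ≈ 0.2181.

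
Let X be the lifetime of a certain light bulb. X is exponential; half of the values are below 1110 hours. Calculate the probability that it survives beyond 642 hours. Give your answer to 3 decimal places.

For an exponential, median = ln(2)/λ, so λ = ln 2 / 1110 = 0.000624457 per hour.
P(X > 642) = e^(−λ·642) = e^(−0.4009) ≈ 0.670.

0.670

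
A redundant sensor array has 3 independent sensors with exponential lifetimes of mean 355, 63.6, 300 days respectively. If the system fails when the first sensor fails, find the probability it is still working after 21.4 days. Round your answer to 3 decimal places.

The first failure time is exponential with rate Σλ_i = 1/355 + 1/63.6 + 1/300 = 0.0218735 per day.
P(min > 21.4) = e^(−0.0218735·21.4) = e^(−0.46809) ≈ 0.626.

0.626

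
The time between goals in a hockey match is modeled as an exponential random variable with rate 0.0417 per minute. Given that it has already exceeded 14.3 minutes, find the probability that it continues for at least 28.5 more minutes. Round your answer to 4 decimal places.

The exponential is memoryless, so the remaining time is again Exp(λ): the condition X > 14.3 is irrelevant.
P(X > 28.5) = e^(−1.1885) ≈ 0.3047.

0.3047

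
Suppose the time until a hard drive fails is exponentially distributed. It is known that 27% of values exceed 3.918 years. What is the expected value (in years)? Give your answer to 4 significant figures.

2.992

e^(−λ·3.918) = 0.27 ⇒ λ = −ln(0.27)/3.918 = 0.334184.
Mean = 1/λ = 2.99236 years.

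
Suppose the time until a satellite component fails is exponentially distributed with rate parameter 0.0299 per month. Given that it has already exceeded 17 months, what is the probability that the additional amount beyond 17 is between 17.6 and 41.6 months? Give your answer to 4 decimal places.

Memoryless: the residual past 17 is again Exp(λ).
P(17.6 < residual < 41.6) = e^(−λ·17.6) − e^(−λ·41.6) = 0.59082 − 0.28828 ≈ 0.3025.

0.3025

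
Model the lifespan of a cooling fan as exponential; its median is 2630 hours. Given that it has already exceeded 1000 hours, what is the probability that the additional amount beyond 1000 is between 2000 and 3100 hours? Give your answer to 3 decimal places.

For an exponential, median = ln(2)/λ, so λ = ln 2 / 2630 = 0.000263554 per hour.
Memoryless: the residual past 1000 is again Exp(λ).
P(2000 < residual < 3100) = e^(−λ·2000) − e^(−λ·3100) = 0.59031 − 0.44175 ≈ 0.149.

0.149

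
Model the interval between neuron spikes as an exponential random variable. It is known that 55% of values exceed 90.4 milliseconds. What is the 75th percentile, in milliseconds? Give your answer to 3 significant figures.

e^(−λ·90.4) = 0.55 ⇒ λ = −ln(0.55)/90.4 = 0.00661324.
75th percentile: 1 − e^(−λt) = 0.75, t = −ln(0.25)/λ = 209.624 milliseconds.

210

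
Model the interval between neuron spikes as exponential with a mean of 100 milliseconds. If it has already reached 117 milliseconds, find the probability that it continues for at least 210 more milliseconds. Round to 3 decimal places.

The rate is λ = 1/100 = 0.01 per millisecond.
P(X > s+t | X > s) = e^(−λ(s+t))/e^(−λs) = e^(−λt), independent of s = 117.
P(X > 210) = e^(−2.1) ≈ 0.122.

0.122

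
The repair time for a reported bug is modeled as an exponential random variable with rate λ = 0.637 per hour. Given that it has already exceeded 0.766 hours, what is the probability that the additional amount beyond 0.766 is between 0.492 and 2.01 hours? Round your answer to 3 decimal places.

Memoryless: the residual past 0.766 is again Exp(λ).
P(0.492 < residual < 2.01) = e^(−λ·0.492) − e^(−λ·2.01) = 0.73095 − 0.27793 ≈ 0.453.

0.453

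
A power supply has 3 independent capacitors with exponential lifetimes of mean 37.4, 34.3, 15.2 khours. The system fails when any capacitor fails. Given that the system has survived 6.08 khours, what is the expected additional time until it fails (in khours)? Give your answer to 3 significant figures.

8.22

First-failure rate Σλ = 1/37.4 + 1/34.3 + 1/15.2 = 0.121682.
By memorylessness the expected residual is 1/Σλ = 8.21815 khours, regardless of the 6.08 already elapsed.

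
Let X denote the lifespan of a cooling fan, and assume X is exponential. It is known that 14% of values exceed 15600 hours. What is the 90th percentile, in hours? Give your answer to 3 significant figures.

e^(−λ·15600) = 0.14 ⇒ λ = −ln(0.14)/15600 = 0.000126033.
90th percentile: 1 − e^(−λt) = 0.9, t = −ln(0.1)/λ = 18269.7 hours.

18300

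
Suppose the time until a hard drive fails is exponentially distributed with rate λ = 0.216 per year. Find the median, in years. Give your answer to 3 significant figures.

3.21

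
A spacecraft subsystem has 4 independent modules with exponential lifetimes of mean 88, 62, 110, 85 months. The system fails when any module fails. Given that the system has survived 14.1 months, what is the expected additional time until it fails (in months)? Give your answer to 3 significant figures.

First-failure rate Σλ = 1/88 + 1/62 + 1/110 + 1/85 = 0.0483483.
By memorylessness the expected residual is 1/Σλ = 20.6833 months, regardless of the 14.1 already elapsed.

20.7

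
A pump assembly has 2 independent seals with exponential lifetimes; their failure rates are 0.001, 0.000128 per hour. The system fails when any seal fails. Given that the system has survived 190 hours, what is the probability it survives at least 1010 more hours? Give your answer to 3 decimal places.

0.320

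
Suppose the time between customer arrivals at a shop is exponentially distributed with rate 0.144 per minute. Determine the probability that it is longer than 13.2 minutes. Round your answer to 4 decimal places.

P(X > 13.2) = e^(−λ·13.2) = e^(−1.9008) ≈ 0.1494.

0.1494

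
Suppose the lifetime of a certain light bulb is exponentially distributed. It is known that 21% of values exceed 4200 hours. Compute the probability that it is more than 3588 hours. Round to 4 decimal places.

0.2636

e^(−λ·4200) = 0.21 ⇒ λ = −ln(0.21)/4200 = 0.000371583.
P(X > 3588) = e^(−0.000371583·3588) = e^(−1.3332) ≈ 0.2636.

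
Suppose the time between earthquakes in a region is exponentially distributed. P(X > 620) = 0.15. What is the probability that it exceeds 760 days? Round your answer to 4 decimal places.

e^(−λ·620) = 0.15 ⇒ λ = −ln(0.15)/620 = 0.00305987.
P(X > 760) = e^(−0.00305987·760) = e^(−2.3255) ≈ 0.0977.

0.0977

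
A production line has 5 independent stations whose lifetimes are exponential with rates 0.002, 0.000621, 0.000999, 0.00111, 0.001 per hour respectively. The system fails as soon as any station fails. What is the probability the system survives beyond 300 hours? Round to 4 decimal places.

0.1792

The time to first failure is exponential with rate Σλ = 0.002 + 0.000621 + 0.000999 + 0.00111 + 0.001 = 0.00573.
P(min > 300) = e^(−0.00573·300) = e^(−1.719) ≈ 0.1792.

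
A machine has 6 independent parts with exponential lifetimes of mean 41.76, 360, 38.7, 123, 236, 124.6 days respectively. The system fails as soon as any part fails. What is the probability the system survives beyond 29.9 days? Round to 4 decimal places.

The first failure time is exponential with rate Σλ_i = 1/41.76 + 1/360 + 1/38.7 + 1/123 + 1/236 + 1/124.6 = 0.072957 per day.
P(min > 29.9) = e^(−0.072957·29.9) = e^(−2.1814) ≈ 0.1129.

0.1129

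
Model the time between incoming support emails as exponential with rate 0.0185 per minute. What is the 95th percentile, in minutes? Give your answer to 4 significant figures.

Set 1 − e^(−λt) = 0.95, so t = −ln(0.05)/λ = 2.9957/0.0185 ≈ 161.931 minutes.

161.9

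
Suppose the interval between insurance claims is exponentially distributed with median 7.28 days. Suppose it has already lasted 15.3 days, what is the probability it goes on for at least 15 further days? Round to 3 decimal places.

0.240

For an exponential, median = ln(2)/λ, so λ = ln 2 / 7.28 = 0.0952125 per day.
By the memoryless property, P(X > 15.3+15 | X > 15.3) = P(X > 15).
P(X > 15) = e^(−1.4282) ≈ 0.240.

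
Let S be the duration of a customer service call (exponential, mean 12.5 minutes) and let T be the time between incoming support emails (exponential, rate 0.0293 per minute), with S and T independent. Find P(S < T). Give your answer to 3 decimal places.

λ_1 = 1/12.5 = 0.08, λ_2 = 0.0293.
For independent exponentials, P(S < T) = λ_1/(λ_1+λ_2) = 0.08/0.1093 ≈ 0.732.

0.732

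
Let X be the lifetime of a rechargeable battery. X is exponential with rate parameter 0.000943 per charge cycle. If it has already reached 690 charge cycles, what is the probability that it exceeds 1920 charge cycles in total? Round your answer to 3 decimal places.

0.314

P(X > s+t | X > s) = e^(−λ(s+t))/e^(−λs) = e^(−λt), independent of s = 690.
P(X > 1230) = e^(−1.1599) ≈ 0.314.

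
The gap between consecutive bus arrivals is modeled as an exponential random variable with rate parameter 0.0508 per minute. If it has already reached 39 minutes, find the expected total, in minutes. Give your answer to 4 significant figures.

By memorylessness, E[X | X > 39] = 39 + 1/λ = 39 + 19.685 = 58.685 minutes.

58.69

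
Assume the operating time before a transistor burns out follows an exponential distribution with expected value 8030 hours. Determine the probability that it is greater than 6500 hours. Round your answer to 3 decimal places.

The rate is λ = 1/8030 = 0.000124533 per hour.
P(X > 6500) = e^(−λ·6500) = e^(−0.80946) ≈ 0.445.

0.445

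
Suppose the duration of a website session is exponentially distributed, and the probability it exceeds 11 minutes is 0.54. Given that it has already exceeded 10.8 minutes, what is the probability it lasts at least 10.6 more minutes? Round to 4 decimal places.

0.5522

From e^(−λ·11) = 0.54, λ = −ln(0.54)/11 = 0.0560169.
Memoryless: P(X > 10.8+10.6 | X > 10.8) = P(X > 10.6) = e^(−0.0560169·10.6) ≈ 0.5522.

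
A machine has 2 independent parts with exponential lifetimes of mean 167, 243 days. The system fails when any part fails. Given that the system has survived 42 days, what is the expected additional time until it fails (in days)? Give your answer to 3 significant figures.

First-failure rate Σλ = 1/167 + 1/243 = 0.0101033.
By memorylessness the expected residual is 1/Σλ = 98.978 days, regardless of the 42 already elapsed.

99.0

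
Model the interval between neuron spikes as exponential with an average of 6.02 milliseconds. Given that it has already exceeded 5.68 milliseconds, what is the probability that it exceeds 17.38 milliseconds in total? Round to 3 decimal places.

The rate is λ = 1/6.02 = 0.166113 per millisecond.
By the memoryless property, P(X > 5.68+11.7 | X > 5.68) = P(X > 11.7).
P(X > 11.7) = e^(−1.9435) ≈ 0.143.

0.143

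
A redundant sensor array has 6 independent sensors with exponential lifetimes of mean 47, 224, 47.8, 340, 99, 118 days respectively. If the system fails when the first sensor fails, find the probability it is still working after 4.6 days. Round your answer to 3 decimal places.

0.731

The first failure time is exponential with rate Σλ_i = 1/47 + 1/224 + 1/47.8 + 1/340 + 1/99 + 1/118 = 0.0681781 per day.
P(min > 4.6) = e^(−0.0681781·4.6) = e^(−0.31362) ≈ 0.731.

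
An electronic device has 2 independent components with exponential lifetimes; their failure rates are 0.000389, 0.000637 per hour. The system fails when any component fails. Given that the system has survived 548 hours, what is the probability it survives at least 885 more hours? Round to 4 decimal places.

0.4033

Time to first failure ~ Exp(Σλ) with Σλ = 0.001026.
By memorylessness, P(T > 548+885 | T > 548) = P(T > 885) = e^(−0.001026·885) ≈ 0.4033.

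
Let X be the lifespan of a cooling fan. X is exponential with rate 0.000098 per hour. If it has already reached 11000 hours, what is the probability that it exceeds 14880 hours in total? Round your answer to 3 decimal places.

0.684

P(X > s+t | X > s) = e^(−λ(s+t))/e^(−λs) = e^(−λt), independent of s = 11000.
P(X > 3880) = e^(−0.38024) ≈ 0.684.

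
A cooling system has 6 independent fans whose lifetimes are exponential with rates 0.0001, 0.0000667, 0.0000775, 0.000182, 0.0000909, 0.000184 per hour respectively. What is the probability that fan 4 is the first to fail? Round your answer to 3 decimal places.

0.260

The time to first failure is exponential with rate Σλ = 0.0001 + 0.0000667 + 0.0000775 + 0.000182 + 0.0000909 + 0.000184 = 0.0007011.
P(fan 4 first) = λ_4/Σλ = 0.000182/0.0007011 ≈ 0.260.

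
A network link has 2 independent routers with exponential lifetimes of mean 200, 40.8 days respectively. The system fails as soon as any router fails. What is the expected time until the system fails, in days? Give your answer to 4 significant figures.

The first failure time is exponential with rate Σλ_i = 1/200 + 1/40.8 = 0.0295098 per day.
E[min] = 1/Σλ = 1/0.0295098 = 33.887 days.

33.89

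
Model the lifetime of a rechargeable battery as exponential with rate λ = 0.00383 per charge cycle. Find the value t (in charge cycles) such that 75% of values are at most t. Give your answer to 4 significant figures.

362.0

Set 1 − e^(−λt) = 0.75, so t = −ln(0.25)/λ = 1.3863/0.00383 ≈ 361.957 charge cycles.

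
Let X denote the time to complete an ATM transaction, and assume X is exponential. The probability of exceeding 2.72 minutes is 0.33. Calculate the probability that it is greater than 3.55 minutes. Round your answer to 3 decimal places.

0.235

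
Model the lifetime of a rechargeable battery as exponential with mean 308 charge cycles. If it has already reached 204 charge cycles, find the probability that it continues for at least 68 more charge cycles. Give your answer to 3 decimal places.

0.802

The rate is λ = 1/308 = 0.00324675 per charge cycle.
P(X > s+t | X > s) = e^(−λ(s+t))/e^(−λs) = e^(−λt), independent of s = 204.
P(X > 68) = e^(−0.22078) ≈ 0.802.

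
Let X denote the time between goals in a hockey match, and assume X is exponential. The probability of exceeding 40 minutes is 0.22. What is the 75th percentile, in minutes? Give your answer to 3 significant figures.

e^(−λ·40) = 0.22 ⇒ λ = −ln(0.22)/40 = 0.0378532.
75th percentile: 1 − e^(−λt) = 0.75, t = −ln(0.25)/λ = 36.6229 minutes.

36.6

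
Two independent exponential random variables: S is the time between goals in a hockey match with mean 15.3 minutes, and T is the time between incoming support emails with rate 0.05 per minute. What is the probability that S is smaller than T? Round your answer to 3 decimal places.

λ_1 = 1/15.3 = 0.0653595, λ_2 = 0.05.
For independent exponentials, P(S < T) = λ_1/(λ_1+λ_2) = 0.0653595/0.115359 ≈ 0.567.

0.567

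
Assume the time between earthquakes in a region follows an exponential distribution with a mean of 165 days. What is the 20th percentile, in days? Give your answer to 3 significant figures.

The rate is λ = 1/165 = 0.00606061 per day.
Set 1 − e^(−λt) = 0.2, so t = −ln(0.8)/λ = 0.22314/0.00606061 ≈ 36.8187 days.

36.8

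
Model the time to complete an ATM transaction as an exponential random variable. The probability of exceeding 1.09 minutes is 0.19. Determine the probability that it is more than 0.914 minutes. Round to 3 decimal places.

e^(−λ·1.09) = 0.19 ⇒ λ = −ln(0.19)/1.09 = 1.52361.
P(X > 0.914) = e^(−1.52361·0.914) = e^(−1.3926) ≈ 0.248.

0.248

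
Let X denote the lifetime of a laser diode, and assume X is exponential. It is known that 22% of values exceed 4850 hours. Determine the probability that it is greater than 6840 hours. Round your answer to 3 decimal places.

e^(−λ·4850) = 0.22 ⇒ λ = −ln(0.22)/4850 = 0.000312191.
P(X > 6840) = e^(−0.000312191·6840) = e^(−2.1354) ≈ 0.118.

0.118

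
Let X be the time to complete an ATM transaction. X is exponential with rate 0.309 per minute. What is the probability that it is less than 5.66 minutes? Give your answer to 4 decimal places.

0.8260

P(X ≤ 5.66) = 1 − e^(−λ·5.66) = 1 − e^(−1.7489) ≈ 0.8260.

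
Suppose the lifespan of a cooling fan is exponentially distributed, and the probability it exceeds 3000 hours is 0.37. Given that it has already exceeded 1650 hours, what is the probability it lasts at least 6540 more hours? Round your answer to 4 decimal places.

0.1145

From e^(−λ·3000) = 0.37, λ = −ln(0.37)/3000 = 0.000331417.
Memoryless: P(X > 1650+6540 | X > 1650) = P(X > 6540) = e^(−0.000331417·6540) ≈ 0.1145.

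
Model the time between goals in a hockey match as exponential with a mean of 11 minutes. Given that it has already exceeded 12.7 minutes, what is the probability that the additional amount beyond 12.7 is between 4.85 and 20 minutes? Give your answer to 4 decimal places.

The rate is λ = 1/11 = 0.0909091 per minute.
Memoryless: the residual past 12.7 is again Exp(λ).
P(4.85 < residual < 20) = e^(−λ·4.85) − e^(−λ·20) = 0.64345 − 0.16232 ≈ 0.4811.

0.4811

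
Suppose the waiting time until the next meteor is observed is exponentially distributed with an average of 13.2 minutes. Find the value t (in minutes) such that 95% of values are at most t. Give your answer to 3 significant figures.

39.5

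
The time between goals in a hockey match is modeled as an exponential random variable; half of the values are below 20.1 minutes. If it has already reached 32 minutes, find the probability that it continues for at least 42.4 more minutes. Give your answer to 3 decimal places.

For an exponential, median = ln(2)/λ, so λ = ln 2 / 20.1 = 0.0344849 per minute.
By the memoryless property, P(X > 32+42.4 | X > 32) = P(X > 42.4).
P(X > 42.4) = e^(−1.4622) ≈ 0.232.

0.232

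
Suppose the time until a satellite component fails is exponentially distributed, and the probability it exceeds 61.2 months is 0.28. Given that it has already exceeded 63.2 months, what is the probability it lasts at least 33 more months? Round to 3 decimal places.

From e^(−λ·61.2) = 0.28, λ = −ln(0.28)/61.2 = 0.0208001.
Memoryless: P(X > 63.2+33 | X > 63.2) = P(X > 33) = e^(−0.0208001·33) ≈ 0.503.

0.503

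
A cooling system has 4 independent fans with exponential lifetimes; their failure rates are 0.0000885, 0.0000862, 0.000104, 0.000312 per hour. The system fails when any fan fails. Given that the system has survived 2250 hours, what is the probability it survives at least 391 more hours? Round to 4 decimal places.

0.7938

Time to first failure ~ Exp(Σλ) with Σλ = 0.0005907.
By memorylessness, P(T > 2250+391 | T > 2250) = P(T > 391) = e^(−0.0005907·391) ≈ 0.7938.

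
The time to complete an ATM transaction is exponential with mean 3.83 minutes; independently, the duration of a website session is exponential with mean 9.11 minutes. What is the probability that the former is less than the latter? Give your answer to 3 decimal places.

λ_1 = 1/3.83 = 0.261097, λ_2 = 1/9.11 = 0.109769.
For independent exponentials, P(the former < the latter) = λ_1/(λ_1+λ_2) = 0.261097/0.370866 ≈ 0.704.

0.704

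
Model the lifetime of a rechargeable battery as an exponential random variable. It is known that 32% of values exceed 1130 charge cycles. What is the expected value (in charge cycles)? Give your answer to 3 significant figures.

e^(−λ·1130) = 0.32 ⇒ λ = −ln(0.32)/1130 = 0.00100835.
Mean = 1/λ = 991.72 charge cycles.

992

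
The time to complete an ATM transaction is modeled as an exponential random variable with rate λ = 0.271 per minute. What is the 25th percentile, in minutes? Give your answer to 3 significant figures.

1.06

Set 1 − e^(−λt) = 0.25, so t = −ln(0.75)/λ = 0.28768/0.271 ≈ 1.06156 minutes.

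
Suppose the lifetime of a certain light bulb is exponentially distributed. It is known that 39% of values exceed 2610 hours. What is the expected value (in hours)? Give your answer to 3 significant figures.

2770

e^(−λ·2610) = 0.39 ⇒ λ = −ln(0.39)/2610 = 0.00036077.
Mean = 1/λ = 2771.85 hours.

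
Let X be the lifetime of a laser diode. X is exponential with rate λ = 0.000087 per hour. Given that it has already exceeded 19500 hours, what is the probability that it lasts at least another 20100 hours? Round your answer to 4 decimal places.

P(X > s+t | X > s) = e^(−λ(s+t))/e^(−λs) = e^(−λt), independent of s = 19500.
P(X > 20100) = e^(−1.7487) ≈ 0.1740.

0.1740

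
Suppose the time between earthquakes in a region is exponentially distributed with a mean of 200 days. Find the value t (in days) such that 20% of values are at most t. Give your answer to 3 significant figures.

44.6

The rate is λ = 1/200 = 0.005 per day.
Set 1 − e^(−λt) = 0.2, so t = −ln(0.8)/λ = 0.22314/0.005 ≈ 44.6287 days.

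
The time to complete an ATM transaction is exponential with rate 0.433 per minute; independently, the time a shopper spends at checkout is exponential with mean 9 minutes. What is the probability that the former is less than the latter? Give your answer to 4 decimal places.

0.7958

λ_1 = 0.433, λ_2 = 1/9 = 0.111111.
For independent exponentials, P(the former < the latter) = λ_1/(λ_1+λ_2) = 0.433/0.544111 ≈ 0.7958.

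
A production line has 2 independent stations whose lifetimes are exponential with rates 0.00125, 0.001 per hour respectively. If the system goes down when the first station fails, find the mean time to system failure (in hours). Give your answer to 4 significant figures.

The time to first failure is exponential with rate Σλ = 0.00125 + 0.001 = 0.00225.
E[min] = 1/Σλ = 1/0.00225 = 444.444 hours.

444.4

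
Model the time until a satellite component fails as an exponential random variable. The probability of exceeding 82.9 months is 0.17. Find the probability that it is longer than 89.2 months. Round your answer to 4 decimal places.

0.1486

e^(−λ·82.9) = 0.17 ⇒ λ = −ln(0.17)/82.9 = 0.0213746.
P(X > 89.2) = e^(−0.0213746·89.2) = e^(−1.9066) ≈ 0.1486.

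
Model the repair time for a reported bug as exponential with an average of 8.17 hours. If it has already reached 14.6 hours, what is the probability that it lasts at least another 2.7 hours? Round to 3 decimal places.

0.719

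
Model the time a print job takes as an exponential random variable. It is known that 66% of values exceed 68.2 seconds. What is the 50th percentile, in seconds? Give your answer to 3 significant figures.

e^(−λ·68.2) = 0.66 ⇒ λ = −ln(0.66)/68.2 = 0.0060926.
50th percentile: 1 − e^(−λt) = 0.5, t = −ln(0.5)/λ = 113.769 seconds.

114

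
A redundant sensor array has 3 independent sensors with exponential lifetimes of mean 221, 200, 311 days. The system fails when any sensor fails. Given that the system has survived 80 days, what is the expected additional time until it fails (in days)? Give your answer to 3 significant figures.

78.5

First-failure rate Σλ = 1/221 + 1/200 + 1/311 = 0.0127403.
By memorylessness the expected residual is 1/Σλ = 78.491 days, regardless of the 80 already elapsed.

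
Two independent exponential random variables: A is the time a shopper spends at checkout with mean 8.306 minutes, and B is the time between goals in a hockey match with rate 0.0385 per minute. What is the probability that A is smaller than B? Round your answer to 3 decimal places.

λ_1 = 1/8.306 = 0.120395, λ_2 = 0.0385.
For independent exponentials, P(A < B) = λ_1/(λ_1+λ_2) = 0.120395/0.158895 ≈ 0.758.

0.758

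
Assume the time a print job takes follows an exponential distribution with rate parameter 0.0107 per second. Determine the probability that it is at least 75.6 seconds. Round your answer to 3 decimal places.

P(X > 75.6) = e^(−λ·75.6) = e^(−0.80892) ≈ 0.445.

0.445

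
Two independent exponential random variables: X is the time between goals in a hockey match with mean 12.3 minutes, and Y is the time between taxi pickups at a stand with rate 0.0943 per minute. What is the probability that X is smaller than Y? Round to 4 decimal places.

λ_1 = 1/12.3 = 0.0813008, λ_2 = 0.0943.
For independent exponentials, P(X < Y) = λ_1/(λ_1+λ_2) = 0.0813008/0.175601 ≈ 0.4630.

0.4630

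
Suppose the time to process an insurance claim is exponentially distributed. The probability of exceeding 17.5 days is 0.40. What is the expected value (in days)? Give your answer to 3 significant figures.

19.1

e^(−λ·17.5) = 0.40 ⇒ λ = −ln(0.40)/17.5 = 0.0523595.
Mean = 1/λ = 19.0987 days.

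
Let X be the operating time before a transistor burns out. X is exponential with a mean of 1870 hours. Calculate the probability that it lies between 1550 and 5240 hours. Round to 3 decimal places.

0.376

The rate is λ = 1/1870 = 0.000534759 per hour.
P(1550 < X < 5240) = e^(−λ·1550) − e^(−λ·5240) = 0.43654 − 0.06068 ≈ 0.376.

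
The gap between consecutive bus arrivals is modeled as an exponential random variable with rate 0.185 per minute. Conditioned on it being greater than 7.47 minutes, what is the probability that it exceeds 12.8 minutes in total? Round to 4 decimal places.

P(X > s+t | X > s) = e^(−λ(s+t))/e^(−λs) = e^(−λt), independent of s = 7.47.
P(X > 5.33) = e^(−0.98605) ≈ 0.3730.

0.3730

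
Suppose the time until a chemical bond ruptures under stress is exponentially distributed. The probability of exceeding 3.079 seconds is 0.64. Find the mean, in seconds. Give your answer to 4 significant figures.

e^(−λ·3.079) = 0.64 ⇒ λ = −ln(0.64)/3.079 = 0.144945.
Mean = 1/λ = 6.89915 seconds.

6.899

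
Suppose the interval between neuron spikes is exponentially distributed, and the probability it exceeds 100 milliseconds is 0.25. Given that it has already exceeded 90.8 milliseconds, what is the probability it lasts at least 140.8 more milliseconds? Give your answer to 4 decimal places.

0.1420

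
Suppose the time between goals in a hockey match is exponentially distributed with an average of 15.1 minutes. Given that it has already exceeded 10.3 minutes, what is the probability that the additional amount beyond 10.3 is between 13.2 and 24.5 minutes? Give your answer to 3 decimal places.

0.220

The rate is λ = 1/15.1 = 0.0662252 per minute.
Memoryless: the residual past 10.3 is again Exp(λ).
P(13.2 < residual < 24.5) = e^(−λ·13.2) − e^(−λ·24.5) = 0.41721 − 0.19740 ≈ 0.220.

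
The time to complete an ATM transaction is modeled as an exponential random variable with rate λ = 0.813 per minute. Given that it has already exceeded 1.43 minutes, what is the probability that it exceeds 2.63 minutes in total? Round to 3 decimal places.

P(X > s+t | X > s) = e^(−λ(s+t))/e^(−λs) = e^(−λt), independent of s = 1.43.
P(X > 1.2) = e^(−0.9756) ≈ 0.377.

0.377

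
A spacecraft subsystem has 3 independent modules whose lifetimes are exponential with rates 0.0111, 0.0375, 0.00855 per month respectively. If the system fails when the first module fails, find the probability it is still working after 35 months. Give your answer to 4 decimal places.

0.1353

The time to first failure is exponential with rate Σλ = 0.0111 + 0.0375 + 0.00855 = 0.05715.
P(min > 35) = e^(−0.05715·35) = e^(−2.0002) ≈ 0.1353.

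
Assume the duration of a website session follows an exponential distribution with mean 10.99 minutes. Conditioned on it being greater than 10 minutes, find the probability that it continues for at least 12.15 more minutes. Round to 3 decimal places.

0.331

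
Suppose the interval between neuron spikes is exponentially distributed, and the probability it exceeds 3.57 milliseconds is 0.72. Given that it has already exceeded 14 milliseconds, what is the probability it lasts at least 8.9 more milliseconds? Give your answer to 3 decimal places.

0.441

From e^(−λ·3.57) = 0.72, λ = −ln(0.72)/3.57 = 0.0920179.
Memoryless: P(X > 14+8.9 | X > 14) = P(X > 8.9) = e^(−0.0920179·8.9) ≈ 0.441.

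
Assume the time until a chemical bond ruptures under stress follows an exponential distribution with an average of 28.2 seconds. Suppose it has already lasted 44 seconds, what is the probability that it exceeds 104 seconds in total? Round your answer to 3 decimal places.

0.119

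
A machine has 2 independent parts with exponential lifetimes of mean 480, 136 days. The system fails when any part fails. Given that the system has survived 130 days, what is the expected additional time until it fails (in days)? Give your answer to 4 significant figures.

First-failure rate Σλ = 1/480 + 1/136 = 0.00943627.
By memorylessness the expected residual is 1/Σλ = 105.974 days, regardless of the 130 already elapsed.

106.0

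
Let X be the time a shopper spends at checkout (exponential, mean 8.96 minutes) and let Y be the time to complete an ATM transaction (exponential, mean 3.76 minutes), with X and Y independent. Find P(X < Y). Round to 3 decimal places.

λ_1 = 1/8.96 = 0.111607, λ_2 = 1/3.76 = 0.265957.
For independent exponentials, P(X < Y) = λ_1/(λ_1+λ_2) = 0.111607/0.377565 ≈ 0.296.

0.296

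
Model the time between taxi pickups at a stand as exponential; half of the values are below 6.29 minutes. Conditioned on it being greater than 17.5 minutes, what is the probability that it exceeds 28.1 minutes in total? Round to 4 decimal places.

0.3110

For an exponential, median = ln(2)/λ, so λ = ln 2 / 6.29 = 0.110198 per minute.
By the memoryless property, P(X > 17.5+10.6 | X > 17.5) = P(X > 10.6).
P(X > 10.6) = e^(−1.1681) ≈ 0.3110.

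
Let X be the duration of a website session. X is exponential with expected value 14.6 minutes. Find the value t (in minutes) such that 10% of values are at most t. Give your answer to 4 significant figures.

The rate is λ = 1/14.6 = 0.0684932 per minute.
Set 1 − e^(−λt) = 0.1, so t = −ln(0.9)/λ = 0.10536/0.0684932 ≈ 1.53826 minutes.

1.538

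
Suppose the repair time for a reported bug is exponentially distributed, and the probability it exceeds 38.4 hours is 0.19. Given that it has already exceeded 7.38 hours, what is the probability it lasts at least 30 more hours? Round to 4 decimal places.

From e^(−λ·38.4) = 0.19, λ = −ln(0.19)/38.4 = 0.0432482.
Memoryless: P(X > 7.38+30 | X > 7.38) = P(X > 30) = e^(−0.0432482·30) ≈ 0.2732.

0.2732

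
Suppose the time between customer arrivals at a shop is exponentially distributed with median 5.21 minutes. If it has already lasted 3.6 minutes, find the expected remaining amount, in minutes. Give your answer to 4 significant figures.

For an exponential, median = ln(2)/λ, so λ = ln 2 / 5.21 = 0.133042 per minute.
By memorylessness, the remaining amount past any threshold is again Exp(λ) with mean 1/λ = 7.51644 minutes.

7.516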